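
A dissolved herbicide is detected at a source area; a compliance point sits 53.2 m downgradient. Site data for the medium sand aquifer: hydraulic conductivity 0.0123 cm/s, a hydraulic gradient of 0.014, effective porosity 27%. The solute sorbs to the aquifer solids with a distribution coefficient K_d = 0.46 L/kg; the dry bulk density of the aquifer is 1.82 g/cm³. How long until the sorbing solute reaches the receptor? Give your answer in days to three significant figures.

K = 0.0123 cm/s × 864 = 10.63 m/d
q = Ki = 10.63 × 0.014 = 0.1488 m/d
Average linear velocity = 0.1488 / 0.27 = 0.5510 m/d
Retardation R = 1 + ρ_b·K_d/n = 1 + 1.82×0.46/0.27 = 4.101
Contaminant velocity v_c = v/R = 0.5510/4.101 = 0.1344 m/d
t = L/v_c = 53.2/0.1344 = 395.9 d

396 days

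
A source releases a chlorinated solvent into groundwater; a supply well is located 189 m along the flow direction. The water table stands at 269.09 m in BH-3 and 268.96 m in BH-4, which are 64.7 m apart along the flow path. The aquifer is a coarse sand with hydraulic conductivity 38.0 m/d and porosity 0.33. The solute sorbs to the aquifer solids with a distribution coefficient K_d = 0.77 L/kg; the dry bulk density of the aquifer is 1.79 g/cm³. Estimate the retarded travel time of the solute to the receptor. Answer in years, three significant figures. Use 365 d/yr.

Hydraulic gradient i = (269.09 − 268.96) / 64.7 = 0.13 / 64.7 = 0.002009
Darcy flux q = K·i = 38.0 × 0.002009 = 0.07635 m/d
v_s = q/n_e = 0.07635/0.33 = 0.2314 m/d
Retardation R = 1 + ρ_b·K_d/n = 1 + 1.79×0.77/0.33 = 5.177
Contaminant velocity v_c = v/R = 0.2314/5.177 = 0.04469 m/d
t = L/v_c = 189/0.04469 = 4229 d
   = 4229/365 = 11.6 yr

11.6 years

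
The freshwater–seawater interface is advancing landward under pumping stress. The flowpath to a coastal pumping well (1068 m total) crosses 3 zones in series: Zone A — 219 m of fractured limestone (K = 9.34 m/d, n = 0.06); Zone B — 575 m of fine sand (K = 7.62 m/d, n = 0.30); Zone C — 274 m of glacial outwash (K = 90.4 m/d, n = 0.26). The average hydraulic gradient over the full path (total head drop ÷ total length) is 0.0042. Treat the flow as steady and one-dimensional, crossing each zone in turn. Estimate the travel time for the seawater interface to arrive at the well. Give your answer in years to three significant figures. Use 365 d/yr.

Continuity: the same q passes through each zone, so ΔH = q·Σ(L_j/K_j) — the zones act as resistances in series.
Σ(L/K) = 219/9.34 + 575/7.62 + 274/90.4 = 23.45 + 75.46 + 3.031 = 101.9 d
K_eq = L_total / Σ(L/K) = 1068 / 101.9 = 10.48 m/d
q = K_eq · i = 10.48 × 0.0042 = 0.04400 m/d (same in every zone)
Zone A: v = q/n = 0.04400/0.06 = 0.7334 m/d → t_A = 219/0.7334 = 298.6 d
Zone B: v = q/n = 0.04400/0.30 = 0.1467 m/d → t_B = 575/0.1467 = 3920 d
Zone C: v = q/n = 0.04400/0.26 = 0.1692 m/d → t_C = 274/0.1692 = 1619 d
Total t = 298.6 + 3920 + 1619 = 5838 d
   = 5838 / 365 = 16.0 yr

16.0 years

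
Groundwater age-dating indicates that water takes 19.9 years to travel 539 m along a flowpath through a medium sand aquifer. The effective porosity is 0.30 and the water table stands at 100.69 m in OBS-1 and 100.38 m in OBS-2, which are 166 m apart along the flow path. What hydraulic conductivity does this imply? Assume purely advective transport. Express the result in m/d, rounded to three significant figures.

11.9 m/d

Hydraulic gradient i = (100.69 − 100.38) / 166 = 0.31 / 166 = 0.001867
t = 19.9 years = 7263 d
v = L / t = 539 / 7263 = 0.07421 m/d
K = v · n / i = 0.07421 × 0.30 / 0.001867 = 11.9 m/d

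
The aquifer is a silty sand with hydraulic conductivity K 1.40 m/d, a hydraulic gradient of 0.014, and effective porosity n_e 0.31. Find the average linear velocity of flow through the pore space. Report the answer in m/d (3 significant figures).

0.0632 m/d

q = Ki = 1.40 × 0.014 = 0.01960 m/d
Average linear velocity = 0.01960 / 0.31 = 0.06323 m/d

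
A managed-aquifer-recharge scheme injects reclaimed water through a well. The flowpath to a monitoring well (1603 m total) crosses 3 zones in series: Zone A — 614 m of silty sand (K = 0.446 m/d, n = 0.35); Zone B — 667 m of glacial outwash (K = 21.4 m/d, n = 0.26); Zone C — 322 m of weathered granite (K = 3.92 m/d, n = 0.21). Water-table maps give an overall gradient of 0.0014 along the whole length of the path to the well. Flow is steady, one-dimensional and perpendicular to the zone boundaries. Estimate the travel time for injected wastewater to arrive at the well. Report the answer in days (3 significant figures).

Continuity: the same q passes through each zone, so ΔH = q·Σ(L_j/K_j) — the zones act as resistances in series.
Σ(L/K) = 614/0.446 + 667/21.4 + 322/3.92 = 1377 + 31.17 + 82.14 = 1490 d
K_eq = L_total / Σ(L/K) = 1603 / 1490 = 1.076 m/d
q = K_eq · i = 1.076 × 0.0014 = 0.001506 m/d (same in every zone)
Zone A: v = q/n = 0.001506/0.35 = 0.004303 m/d → t_A = 614/0.004303 = 142700 d
Zone B: v = q/n = 0.001506/0.26 = 0.005793 m/d → t_B = 667/0.005793 = 115100 d
Zone C: v = q/n = 0.001506/0.21 = 0.007172 m/d → t_C = 322/0.007172 = 44890 d
Total t = 142700 + 115100 + 44890 = 302700 d

303000 days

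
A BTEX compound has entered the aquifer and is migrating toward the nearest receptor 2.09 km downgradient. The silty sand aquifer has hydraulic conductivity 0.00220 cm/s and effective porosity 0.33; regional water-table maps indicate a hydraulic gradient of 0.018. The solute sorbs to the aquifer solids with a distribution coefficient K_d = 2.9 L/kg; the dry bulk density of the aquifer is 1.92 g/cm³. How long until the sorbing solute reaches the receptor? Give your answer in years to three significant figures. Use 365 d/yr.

K = 0.00220 cm/s × 864 = 1.901 m/d
q = Ki = 1.901 × 0.018 = 0.03421 m/d
v = Ki/n = 1.901·0.018/0.33 = 0.1037 m/d
Retardation R = 1 + ρ_b·K_d/n = 1 + 1.92×2.9/0.33 = 17.87
Contaminant velocity v_c = v/R = 0.1037/17.87 = 0.005801 m/d
L = 2.09 km = 2090 m
t = L/v_c = 2090/0.005801 = 360300 d
   = 360300/365 = 987 yr

987 years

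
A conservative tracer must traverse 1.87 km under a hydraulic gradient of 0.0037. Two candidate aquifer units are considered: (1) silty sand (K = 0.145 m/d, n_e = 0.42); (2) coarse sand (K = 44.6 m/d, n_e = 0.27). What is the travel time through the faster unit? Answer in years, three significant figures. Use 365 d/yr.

Unit 1 (silty sand): v = 0.145×0.0037/0.42 = 0.001277 m/d, t = 1870/0.001277 = 1.464e6 d
Unit 2 (coarse sand): v = 44.6×0.0037/0.27 = 0.6112 m/d, t = 1870/0.6112 = 3060 d
Faster: 3060 d / 365 = 8.38 yr

8.38 years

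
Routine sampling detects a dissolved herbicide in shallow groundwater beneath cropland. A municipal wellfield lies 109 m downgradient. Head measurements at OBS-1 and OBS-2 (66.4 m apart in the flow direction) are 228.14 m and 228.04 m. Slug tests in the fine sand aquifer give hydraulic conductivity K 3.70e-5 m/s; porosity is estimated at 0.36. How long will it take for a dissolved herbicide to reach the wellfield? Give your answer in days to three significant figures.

Hydraulic gradient i = (228.14 − 228.04) / 66.4 = 0.10 / 66.4 = 0.001506
K = 3.70e-5 m/s × 86400 s/d = 3.197 m/d
Darcy flux q = K·i = 3.197 × 0.001506 = 0.004814 m/d
v_s = q/n_e = 0.004814/0.36 = 0.01337 m/d
t = L / v = 109 / 0.01337 = 8150 d

8150 days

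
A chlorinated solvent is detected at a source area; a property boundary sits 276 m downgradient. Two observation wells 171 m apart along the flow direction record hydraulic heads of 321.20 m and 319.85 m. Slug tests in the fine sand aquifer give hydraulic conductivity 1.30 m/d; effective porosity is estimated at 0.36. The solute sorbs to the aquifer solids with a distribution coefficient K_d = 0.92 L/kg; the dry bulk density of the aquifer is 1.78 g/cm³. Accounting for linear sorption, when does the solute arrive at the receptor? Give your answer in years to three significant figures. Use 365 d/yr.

147 years

Hydraulic gradient i = (321.20 − 319.85) / 171 = 1.35 / 171 = 0.007895
q = Ki = 1.30 × 0.007895 = 0.01026 m/d
Seepage velocity v = q / n = 0.01026 / 0.36 = 0.02851 m/d
Retardation R = 1 + ρ_b·K_d/n = 1 + 1.78×0.92/0.36 = 5.549
Contaminant velocity v_c = v/R = 0.02851/5.549 = 0.005138 m/d
t = L/v_c = 276/0.005138 = 53720 d
   = 53720/365 = 147 yr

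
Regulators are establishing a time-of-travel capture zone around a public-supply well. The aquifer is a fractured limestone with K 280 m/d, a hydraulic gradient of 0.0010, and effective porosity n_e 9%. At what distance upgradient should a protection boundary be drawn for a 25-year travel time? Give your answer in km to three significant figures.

28.4 km

q = Ki = 280 × 0.0010 = 0.2800 m/d
v = Ki/n = 280·0.0010/0.09 = 3.111 m/d
T = 25 yr × 365 = 9125 d
L = v × T = 3.111 × 9125 = 28390 m
   = 28.4 km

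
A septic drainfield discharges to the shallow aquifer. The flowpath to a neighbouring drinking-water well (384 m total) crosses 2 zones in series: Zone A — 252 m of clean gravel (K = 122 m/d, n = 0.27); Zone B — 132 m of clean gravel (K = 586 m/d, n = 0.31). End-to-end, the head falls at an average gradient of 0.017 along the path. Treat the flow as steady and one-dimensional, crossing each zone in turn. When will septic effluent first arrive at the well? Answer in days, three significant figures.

38.2 days

Steady 1-D flow in series ⇒ the Darcy flux q is identical in every zone and the zone head losses add (resistances L/K in series).
Σ(L/K) = 252/122 + 132/586 = 2.066 + 0.2253 = 2.291 d
K_eq = L_total / Σ(L/K) = 384 / 2.291 = 167.6 m/d
q = K_eq · i = 167.6 × 0.017 = 2.850 m/d (same in every zone)
Zone A: v = q/n = 2.850/0.27 = 10.55 m/d → t_A = 252/10.55 = 23.88 d
Zone B: v = q/n = 2.850/0.31 = 9.192 m/d → t_B = 132/9.192 = 14.36 d
Total t = 23.88 + 14.36 = 38.24 d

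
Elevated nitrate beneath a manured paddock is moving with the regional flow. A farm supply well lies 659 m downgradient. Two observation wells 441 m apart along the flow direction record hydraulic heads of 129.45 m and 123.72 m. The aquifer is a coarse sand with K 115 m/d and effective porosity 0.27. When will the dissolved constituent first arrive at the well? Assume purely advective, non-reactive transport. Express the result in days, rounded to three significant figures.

Hydraulic gradient i = (129.45 − 123.72) / 441 = 5.73 / 441 = 0.01299
Darcy flux q = K·i = 115 × 0.01299 = 1.494 m/d
Seepage velocity v = q / n = 1.494 / 0.27 = 5.534 m/d
t = L / v = 659 / 5.534 = 119.1 d

119 days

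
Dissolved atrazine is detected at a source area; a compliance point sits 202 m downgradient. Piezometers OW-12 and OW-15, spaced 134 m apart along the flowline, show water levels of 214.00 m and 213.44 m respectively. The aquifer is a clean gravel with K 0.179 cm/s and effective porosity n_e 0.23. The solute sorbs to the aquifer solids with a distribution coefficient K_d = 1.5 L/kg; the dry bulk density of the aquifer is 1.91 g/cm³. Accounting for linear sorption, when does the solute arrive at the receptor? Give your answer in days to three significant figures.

967 days

Hydraulic gradient i = (214.00 − 213.44) / 134 = 0.56 / 134 = 0.004179
K = 0.179 cm/s × 864 = 154.7 m/d
Darcy flux q = K·i = 154.7 × 0.004179 = 0.6463 m/d
Seepage velocity v = q / n = 0.6463 / 0.23 = 2.810 m/d
Retardation R = 1 + ρ_b·K_d/n = 1 + 1.91×1.5/0.23 = 13.46
Contaminant velocity v_c = v/R = 2.810/13.46 = 0.2088 m/d
t = L/v_c = 202/0.2088 = 967.3 d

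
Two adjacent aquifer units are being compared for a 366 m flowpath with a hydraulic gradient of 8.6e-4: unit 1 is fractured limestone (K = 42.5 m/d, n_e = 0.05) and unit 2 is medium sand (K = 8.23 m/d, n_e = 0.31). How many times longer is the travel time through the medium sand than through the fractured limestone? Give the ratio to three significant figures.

Unit 1 (fractured limestone): v = 42.5×8.6e-4/0.05 = 0.7310 m/d, t = 366/0.7310 = 500.7 d
Unit 2 (medium sand): v = 8.23×8.6e-4/0.31 = 0.02283 m/d, t = 366/0.02283 = 16030 d
t(medium sand) / t(fractured limestone) = 16030/500.7 = 32.0

32.0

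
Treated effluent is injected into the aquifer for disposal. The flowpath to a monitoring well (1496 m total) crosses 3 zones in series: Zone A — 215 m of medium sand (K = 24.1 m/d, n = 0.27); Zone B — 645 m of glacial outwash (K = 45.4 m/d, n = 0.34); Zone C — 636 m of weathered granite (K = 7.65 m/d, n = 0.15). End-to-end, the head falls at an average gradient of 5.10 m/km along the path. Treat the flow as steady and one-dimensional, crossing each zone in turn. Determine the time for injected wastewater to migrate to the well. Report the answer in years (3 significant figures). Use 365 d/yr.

Steady 1-D flow in series ⇒ the Darcy flux q is identical in every zone and the zone head losses add (resistances L/K in series).
Σ(L/K) = 215/24.1 + 645/45.4 + 636/7.65 = 8.921 + 14.21 + 83.14 = 106.3 d
K_eq = L_total / Σ(L/K) = 1496 / 106.3 = 14.08 m/d
q = K_eq · i = 14.08 × 0.0051 = 0.07180 m/d (same in every zone)
Zone A: v = q/n = 0.07180/0.27 = 0.2659 m/d → t_A = 215/0.2659 = 808.5 d
Zone B: v = q/n = 0.07180/0.34 = 0.2112 m/d → t_B = 645/0.2112 = 3054 d
Zone C: v = q/n = 0.07180/0.15 = 0.4787 m/d → t_C = 636/0.4787 = 1329 d
Total t = 808.5 + 3054 + 1329 = 5192 d
   = 5192 / 365 = 14.2 yr

14.2 years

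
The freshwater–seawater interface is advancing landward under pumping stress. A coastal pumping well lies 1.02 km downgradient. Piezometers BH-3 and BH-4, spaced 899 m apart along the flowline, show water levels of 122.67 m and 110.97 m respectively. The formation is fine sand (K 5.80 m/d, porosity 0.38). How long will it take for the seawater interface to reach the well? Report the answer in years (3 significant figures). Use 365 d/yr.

14.1 years

Hydraulic gradient i = (122.67 − 110.97) / 899 = 11.70 / 899 = 0.01301
Specific discharge q = 5.80 × 0.01301 = 0.07548 m/d
v_s = q/n_e = 0.07548/0.38 = 0.1986 m/d
L = 1.02 km = 1020 m
t = L / v = 1020 / 0.1986 = 5135 d
   = 5135 / 365 = 14.1 yr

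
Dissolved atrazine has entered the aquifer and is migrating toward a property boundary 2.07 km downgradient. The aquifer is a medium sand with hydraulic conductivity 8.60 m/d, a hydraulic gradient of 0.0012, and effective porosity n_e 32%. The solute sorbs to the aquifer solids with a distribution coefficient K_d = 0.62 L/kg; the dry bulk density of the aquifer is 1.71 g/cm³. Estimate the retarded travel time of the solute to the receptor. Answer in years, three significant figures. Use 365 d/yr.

758 years

Specific discharge q = 8.60 × 0.0012 = 0.01032 m/d
Seepage velocity v = q / n = 0.01032 / 0.32 = 0.03225 m/d
Retardation R = 1 + ρ_b·K_d/n = 1 + 1.71×0.62/0.32 = 4.313
Contaminant velocity v_c = v/R = 0.03225/4.313 = 0.007477 m/d
L = 2.07 km = 2070 m
t = L/v_c = 2070/0.007477 = 276800 d
   = 276800/365 = 758 yr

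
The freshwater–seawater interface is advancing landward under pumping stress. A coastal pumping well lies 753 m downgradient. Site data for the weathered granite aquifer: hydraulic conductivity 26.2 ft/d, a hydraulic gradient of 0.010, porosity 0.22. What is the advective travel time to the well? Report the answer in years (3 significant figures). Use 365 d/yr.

K = 26.2 ft/d × 0.3048 = 7.986 m/d
Darcy flux q = K·i = 7.986 × 0.010 = 0.07986 m/d
Seepage velocity v = q / n = 0.07986 / 0.22 = 0.3630 m/d
t = L / v = 753 / 0.3630 = 2074 d
   = 2074 / 365 = 5.68 yr

5.68 years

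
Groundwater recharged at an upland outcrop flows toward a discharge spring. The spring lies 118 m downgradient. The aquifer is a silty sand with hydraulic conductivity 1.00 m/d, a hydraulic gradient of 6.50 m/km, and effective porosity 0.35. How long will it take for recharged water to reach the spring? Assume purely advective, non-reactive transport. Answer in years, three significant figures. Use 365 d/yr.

q = Ki = 1.00 × 0.0065 = 0.006500 m/d
Average linear velocity = 0.006500 / 0.35 = 0.01857 m/d
t = L / v = 118 / 0.01857 = 6354 d
   = 6354 / 365 = 17.4 yr

17.4 years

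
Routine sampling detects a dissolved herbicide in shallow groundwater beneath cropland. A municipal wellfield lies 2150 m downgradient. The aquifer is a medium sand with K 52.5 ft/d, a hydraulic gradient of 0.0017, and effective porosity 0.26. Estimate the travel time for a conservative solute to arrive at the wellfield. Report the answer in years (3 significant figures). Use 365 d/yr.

56.3 years

K = 52.5 ft/d × 0.3048 = 16.00 m/d
Specific discharge q = 16.00 × 0.0017 = 0.02720 m/d
v = Ki/n = 16.00·0.0017/0.26 = 0.1046 m/d
t = L / v = 2150 / 0.1046 = 20550 d
   = 20550 / 365 = 56.3 yr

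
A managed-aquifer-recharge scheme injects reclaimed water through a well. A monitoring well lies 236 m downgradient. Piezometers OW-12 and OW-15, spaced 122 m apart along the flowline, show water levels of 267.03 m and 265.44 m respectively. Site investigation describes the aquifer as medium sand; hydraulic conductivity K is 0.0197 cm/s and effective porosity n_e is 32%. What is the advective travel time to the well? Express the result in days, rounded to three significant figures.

Hydraulic gradient i = (267.03 − 265.44) / 122 = 1.59 / 122 = 0.01303
K = 0.0197 cm/s × 864 = 17.02 m/d
Darcy flux q = K·i = 17.02 × 0.01303 = 0.2218 m/d
v = Ki/n = 17.02·0.01303/0.32 = 0.6932 m/d
t = L / v = 236 / 0.6932 = 340.4 d

340 days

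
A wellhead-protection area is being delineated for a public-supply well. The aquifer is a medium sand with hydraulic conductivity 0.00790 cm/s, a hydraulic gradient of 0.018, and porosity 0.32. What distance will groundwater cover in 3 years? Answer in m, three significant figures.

420 m

K = 0.00790 cm/s × 864 = 6.826 m/d
Darcy flux q = K·i = 6.826 × 0.018 = 0.1229 m/d
v = Ki/n = 6.826·0.018/0.32 = 0.3839 m/d
T = 3 yr × 365 = 1095 d
L = v × T = 0.3839 × 1095 = 420.4 m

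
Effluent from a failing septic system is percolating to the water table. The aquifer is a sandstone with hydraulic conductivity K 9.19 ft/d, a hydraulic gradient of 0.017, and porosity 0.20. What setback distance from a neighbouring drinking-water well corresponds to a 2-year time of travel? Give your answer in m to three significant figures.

K = 9.19 ft/d × 0.3048 = 2.801 m/d
Specific discharge q = 2.801 × 0.017 = 0.04762 m/d
v = Ki/n = 2.801·0.017/0.20 = 0.2381 m/d
T = 2 yr × 365 = 730 d
L = v × T = 0.2381 × 730 = 173.8 m

174 m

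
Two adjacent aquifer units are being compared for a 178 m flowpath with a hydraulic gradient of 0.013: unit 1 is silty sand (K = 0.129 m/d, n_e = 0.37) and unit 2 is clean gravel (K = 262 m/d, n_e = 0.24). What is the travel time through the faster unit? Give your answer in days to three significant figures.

12.5 days

Unit 1 (silty sand): v = 0.129×0.013/0.37 = 0.004532 m/d, t = 178/0.004532 = 39270 d
Unit 2 (clean gravel): v = 262×0.013/0.24 = 14.19 m/d, t = 178/14.19 = 12.54 d
Faster unit: t = 12.5 d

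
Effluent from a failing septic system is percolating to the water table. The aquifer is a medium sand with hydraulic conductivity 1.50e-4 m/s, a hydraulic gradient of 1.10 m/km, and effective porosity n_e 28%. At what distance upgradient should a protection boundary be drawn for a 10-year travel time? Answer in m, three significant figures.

186 m

K = 1.50e-4 m/s × 86400 s/d = 12.96 m/d
Specific discharge q = 12.96 × 0.0011 = 0.01426 m/d
Average linear velocity = 0.01426 / 0.28 = 0.05091 m/d
T = 10 yr × 365 = 3650 d
L = v × T = 0.05091 × 3650 = 185.8 m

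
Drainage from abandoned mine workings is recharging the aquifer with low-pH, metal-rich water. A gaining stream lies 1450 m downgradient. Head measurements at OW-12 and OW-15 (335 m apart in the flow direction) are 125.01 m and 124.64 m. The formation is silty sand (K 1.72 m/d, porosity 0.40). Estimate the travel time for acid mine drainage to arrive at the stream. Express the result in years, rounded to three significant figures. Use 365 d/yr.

Hydraulic gradient i = (125.01 − 124.64) / 335 = 0.37 / 335 = 0.001104
Darcy flux q = K·i = 1.72 × 0.001104 = 0.001900 m/d
v_s = q/n_e = 0.001900/0.40 = 0.004749 m/d
t = L / v = 1450 / 0.004749 = 305300 d
   = 305300 / 365 = 836 yr

836 years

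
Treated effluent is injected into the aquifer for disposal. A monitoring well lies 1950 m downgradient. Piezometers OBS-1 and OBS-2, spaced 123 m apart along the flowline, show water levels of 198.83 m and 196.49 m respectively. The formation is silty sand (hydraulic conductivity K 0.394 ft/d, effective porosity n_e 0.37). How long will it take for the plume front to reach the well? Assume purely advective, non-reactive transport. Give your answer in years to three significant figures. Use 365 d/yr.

865 years

Hydraulic gradient i = (198.83 − 196.49) / 123 = 2.34 / 123 = 0.01902
K = 0.394 ft/d × 0.3048 = 0.1201 m/d
Darcy flux q = K·i = 0.1201 × 0.01902 = 0.002285 m/d
Average linear velocity = 0.002285 / 0.37 = 0.006175 m/d
t = L / v = 1950 / 0.006175 = 315800 d
   = 315800 / 365 = 865 yr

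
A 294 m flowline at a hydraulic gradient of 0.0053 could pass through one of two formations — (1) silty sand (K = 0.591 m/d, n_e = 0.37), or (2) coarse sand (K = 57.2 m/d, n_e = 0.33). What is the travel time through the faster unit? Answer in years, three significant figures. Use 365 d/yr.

0.877 years

Unit 1 (silty sand): v = 0.591×0.0053/0.37 = 0.008466 m/d, t = 294/0.008466 = 34730 d
Unit 2 (coarse sand): v = 57.2×0.0053/0.33 = 0.9187 m/d, t = 294/0.9187 = 320.0 d
Faster: 320.0 d / 365 = 0.877 yr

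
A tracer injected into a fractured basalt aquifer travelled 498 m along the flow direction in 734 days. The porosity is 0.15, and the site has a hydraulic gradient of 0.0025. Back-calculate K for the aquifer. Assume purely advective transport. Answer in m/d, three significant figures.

v = L / t = 498 / 734 = 0.6785 m/d
K = v · n / i = 0.6785 × 0.15 / 0.0025 = 40.7 m/d

40.7 m/d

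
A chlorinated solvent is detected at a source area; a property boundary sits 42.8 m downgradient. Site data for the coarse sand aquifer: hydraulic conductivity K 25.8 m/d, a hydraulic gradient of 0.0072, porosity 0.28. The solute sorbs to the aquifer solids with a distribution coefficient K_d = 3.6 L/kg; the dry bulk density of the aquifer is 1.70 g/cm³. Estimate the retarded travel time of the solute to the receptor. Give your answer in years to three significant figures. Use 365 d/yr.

Darcy flux q = K·i = 25.8 × 0.0072 = 0.1858 m/d
Average linear velocity = 0.1858 / 0.28 = 0.6634 m/d
Retardation R = 1 + ρ_b·K_d/n = 1 + 1.70×3.6/0.28 = 22.86
Contaminant velocity v_c = v/R = 0.6634/22.86 = 0.02903 m/d
t = L/v_c = 42.8/0.02903 = 1475 d
   = 1475/365 = 4.04 yr

4.04 years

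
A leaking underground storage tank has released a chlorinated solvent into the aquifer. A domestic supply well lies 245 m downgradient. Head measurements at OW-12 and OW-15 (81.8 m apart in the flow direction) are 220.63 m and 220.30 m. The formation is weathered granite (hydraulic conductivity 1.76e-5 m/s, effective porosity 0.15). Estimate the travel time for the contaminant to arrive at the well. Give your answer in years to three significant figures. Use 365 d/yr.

16.4 years

Hydraulic gradient i = (220.63 − 220.30) / 81.8 = 0.33 / 81.8 = 0.004034
K = 1.76e-5 m/s × 86400 s/d = 1.521 m/d
Specific discharge q = 1.521 × 0.004034 = 0.006135 m/d
Seepage velocity v = q / n = 0.006135 / 0.15 = 0.04090 m/d
t = L / v = 245 / 0.04090 = 5991 d
   = 5991 / 365 = 16.4 yr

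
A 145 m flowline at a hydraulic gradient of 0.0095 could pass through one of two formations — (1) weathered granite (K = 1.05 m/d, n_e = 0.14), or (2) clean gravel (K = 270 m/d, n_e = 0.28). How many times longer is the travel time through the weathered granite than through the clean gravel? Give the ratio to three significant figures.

129

Unit 1 (weathered granite): v = 1.05×0.0095/0.14 = 0.07125 m/d, t = 145/0.07125 = 2035 d
Unit 2 (clean gravel): v = 270×0.0095/0.28 = 9.161 m/d, t = 145/9.161 = 15.83 d
t(weathered granite) / t(clean gravel) = 2035/15.83 = 129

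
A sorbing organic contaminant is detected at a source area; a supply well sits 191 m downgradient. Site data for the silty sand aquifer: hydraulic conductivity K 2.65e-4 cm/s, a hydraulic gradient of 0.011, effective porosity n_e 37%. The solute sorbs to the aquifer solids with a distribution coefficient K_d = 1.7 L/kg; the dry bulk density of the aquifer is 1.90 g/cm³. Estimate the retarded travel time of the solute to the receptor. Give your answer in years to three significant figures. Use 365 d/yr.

748 years

K = 2.65e-4 cm/s × 864 = 0.2290 m/d
Darcy flux q = K·i = 0.2290 × 0.011 = 0.002519 m/d
Seepage velocity v = q / n = 0.002519 / 0.37 = 0.006807 m/d
Retardation R = 1 + ρ_b·K_d/n = 1 + 1.90×1.7/0.37 = 9.730
Contaminant velocity v_c = v/R = 0.006807/9.730 = 6.996e-4 m/d
t = L/v_c = 191/6.996e-4 = 273000 d
   = 273000/365 = 748 yr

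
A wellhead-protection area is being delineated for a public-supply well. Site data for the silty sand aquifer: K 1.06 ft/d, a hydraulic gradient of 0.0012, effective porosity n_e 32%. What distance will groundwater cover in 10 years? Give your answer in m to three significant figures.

K = 1.06 ft/d × 0.3048 = 0.3231 m/d
Specific discharge q = 0.3231 × 0.0012 = 3.877e-4 m/d
Average linear velocity = 3.877e-4 / 0.32 = 0.001212 m/d
T = 10 yr × 365 = 3650 d
L = v × T = 0.001212 × 3650 = 4.422 m

4.42 m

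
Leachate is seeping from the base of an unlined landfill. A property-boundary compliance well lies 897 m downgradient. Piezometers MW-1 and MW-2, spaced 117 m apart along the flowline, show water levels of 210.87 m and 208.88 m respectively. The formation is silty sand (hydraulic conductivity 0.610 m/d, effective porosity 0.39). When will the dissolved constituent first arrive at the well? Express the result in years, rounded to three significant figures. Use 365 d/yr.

Hydraulic gradient i = (210.87 − 208.88) / 117 = 1.99 / 117 = 0.01701
q = Ki = 0.610 × 0.01701 = 0.01038 m/d
Average linear velocity = 0.01038 / 0.39 = 0.02660 m/d
t = L / v = 897 / 0.02660 = 33720 d
   = 33720 / 365 = 92.4 yr

92.4 years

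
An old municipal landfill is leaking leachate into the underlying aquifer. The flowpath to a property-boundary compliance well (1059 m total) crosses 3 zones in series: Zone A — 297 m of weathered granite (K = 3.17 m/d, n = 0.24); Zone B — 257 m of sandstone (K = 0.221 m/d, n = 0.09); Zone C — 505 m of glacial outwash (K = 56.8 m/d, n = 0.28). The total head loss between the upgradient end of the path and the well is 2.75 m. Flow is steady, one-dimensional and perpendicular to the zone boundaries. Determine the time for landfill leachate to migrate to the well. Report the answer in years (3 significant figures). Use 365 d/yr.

Continuity: the same q passes through each zone, so ΔH = q·Σ(L_j/K_j) — the zones act as resistances in series.
Σ(L/K) = 297/3.17 + 257/0.221 + 505/56.8 = 93.69 + 1163 + 8.891 = 1265 d
q = ΔH / Σ(L/K) = 2.75 / 1265 = 0.002173 m/d (same in every zone)
Zone A: v = q/n = 0.002173/0.24 = 0.009055 m/d → t_A = 297/0.009055 = 32800 d
Zone B: v = q/n = 0.002173/0.09 = 0.02415 m/d → t_B = 257/0.02415 = 10640 d
Zone C: v = q/n = 0.002173/0.28 = 0.007761 m/d → t_C = 505/0.007761 = 65070 d
Total t = 32800 + 10640 + 65070 = 108500 d
   = 108500 / 365 = 297 yr

297 years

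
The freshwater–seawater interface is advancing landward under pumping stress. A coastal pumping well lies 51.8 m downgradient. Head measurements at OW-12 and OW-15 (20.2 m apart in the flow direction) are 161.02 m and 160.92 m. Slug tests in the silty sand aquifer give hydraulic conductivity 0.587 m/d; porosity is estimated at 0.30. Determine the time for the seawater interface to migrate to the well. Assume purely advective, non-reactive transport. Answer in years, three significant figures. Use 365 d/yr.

14.7 years

Hydraulic gradient i = (161.02 − 160.92) / 20.2 = 0.10 / 20.2 = 0.004950
Darcy flux q = K·i = 0.587 × 0.004950 = 0.002906 m/d
Average linear velocity = 0.002906 / 0.30 = 0.009686 m/d
t = L / v = 51.8 / 0.009686 = 5348 d
   = 5348 / 365 = 14.7 yr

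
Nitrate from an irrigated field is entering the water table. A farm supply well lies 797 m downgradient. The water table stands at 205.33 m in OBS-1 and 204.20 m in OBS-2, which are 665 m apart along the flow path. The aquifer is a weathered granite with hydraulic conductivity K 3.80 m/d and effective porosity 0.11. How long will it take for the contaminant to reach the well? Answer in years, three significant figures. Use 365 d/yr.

Hydraulic gradient i = (205.33 − 204.20) / 665 = 1.13 / 665 = 0.001699
Darcy flux q = K·i = 3.80 × 0.001699 = 0.006457 m/d
Seepage velocity v = q / n = 0.006457 / 0.11 = 0.05870 m/d
t = L / v = 797 / 0.05870 = 13580 d
   = 13580 / 365 = 37.2 yr

37.2 years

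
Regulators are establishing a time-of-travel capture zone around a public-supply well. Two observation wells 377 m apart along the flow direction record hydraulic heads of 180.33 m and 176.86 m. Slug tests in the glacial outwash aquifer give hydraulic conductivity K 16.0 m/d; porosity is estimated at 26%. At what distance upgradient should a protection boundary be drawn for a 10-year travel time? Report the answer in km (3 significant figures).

2.07 km

Hydraulic gradient i = (180.33 − 176.86) / 377 = 3.47 / 377 = 0.009204
Specific discharge q = 16.0 × 0.009204 = 0.1473 m/d
Seepage velocity v = q / n = 0.1473 / 0.26 = 0.5664 m/d
T = 10 yr × 365 = 3650 d
L = v × T = 0.5664 × 3650 = 2067 m
   = 2.07 km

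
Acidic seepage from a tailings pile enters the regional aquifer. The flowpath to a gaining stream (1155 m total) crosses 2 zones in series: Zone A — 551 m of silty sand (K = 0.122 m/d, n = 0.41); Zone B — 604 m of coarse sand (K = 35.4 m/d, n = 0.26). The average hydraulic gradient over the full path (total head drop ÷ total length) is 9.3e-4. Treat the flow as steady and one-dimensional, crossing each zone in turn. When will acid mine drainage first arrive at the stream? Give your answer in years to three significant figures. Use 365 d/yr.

Continuity: the same q passes through each zone, so ΔH = q·Σ(L_j/K_j) — the zones act as resistances in series.
Σ(L/K) = 551/0.122 + 604/35.4 = 4516 + 17.06 = 4533 d
K_eq = L_total / Σ(L/K) = 1155 / 4533 = 0.2548 m/d
q = K_eq · i = 0.2548 × 9.3e-4 = 2.369e-4 m/d (same in every zone)
Zone A: v = q/n = 2.369e-4/0.41 = 5.779e-4 m/d → t_A = 551/5.779e-4 = 953500 d
Zone B: v = q/n = 2.369e-4/0.26 = 9.113e-4 m/d → t_B = 604/9.113e-4 = 662800 d
Total t = 953500 + 662800 = 1.616e6 d
   = 1.616e6 / 365 = 4430 yr

4430 years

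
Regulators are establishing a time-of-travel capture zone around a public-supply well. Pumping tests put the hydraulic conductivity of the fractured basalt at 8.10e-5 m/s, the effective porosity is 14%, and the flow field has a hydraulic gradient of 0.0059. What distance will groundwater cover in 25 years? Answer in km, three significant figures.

K = 8.10e-5 m/s × 86400 s/d = 6.998 m/d
q = Ki = 6.998 × 0.0059 = 0.04129 m/d
Seepage velocity v = q / n = 0.04129 / 0.14 = 0.2949 m/d
T = 25 yr × 365 = 9125 d
L = v × T = 0.2949 × 9125 = 2691 m
   = 2.69 km

2.69 km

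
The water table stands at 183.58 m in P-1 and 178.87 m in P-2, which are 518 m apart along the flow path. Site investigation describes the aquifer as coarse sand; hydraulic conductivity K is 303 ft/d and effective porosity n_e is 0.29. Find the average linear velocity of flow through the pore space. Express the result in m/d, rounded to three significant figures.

Hydraulic gradient i = (183.58 − 178.87) / 518 = 4.71 / 518 = 0.009093
K = 303 ft/d × 0.3048 = 92.35 m/d
q = Ki = 92.35 × 0.009093 = 0.8397 m/d
v = Ki/n = 92.35·0.009093/0.29 = 2.896 m/d

2.90 m/d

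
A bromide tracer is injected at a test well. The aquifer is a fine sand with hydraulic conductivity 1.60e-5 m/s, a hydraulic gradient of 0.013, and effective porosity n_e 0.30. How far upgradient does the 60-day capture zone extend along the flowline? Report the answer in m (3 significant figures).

K = 1.60e-5 m/s × 86400 s/d = 1.382 m/d
Specific discharge q = 1.382 × 0.013 = 0.01797 m/d
v_s = q/n_e = 0.01797/0.30 = 0.05990 m/d
L = v × T = 0.05990 × 60 = 3.594 m

3.59 m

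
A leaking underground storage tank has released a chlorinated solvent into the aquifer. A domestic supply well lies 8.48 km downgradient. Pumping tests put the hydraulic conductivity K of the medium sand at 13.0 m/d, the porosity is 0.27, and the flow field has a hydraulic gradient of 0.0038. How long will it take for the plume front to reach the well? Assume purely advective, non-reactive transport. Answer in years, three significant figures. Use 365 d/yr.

Specific discharge q = 13.0 × 0.0038 = 0.04940 m/d
v = Ki/n = 13.0·0.0038/0.27 = 0.1830 m/d
L = 8.48 km = 8480 m
t = L / v = 8480 / 0.1830 = 46350 d
   = 46350 / 365 = 127 yr

127 years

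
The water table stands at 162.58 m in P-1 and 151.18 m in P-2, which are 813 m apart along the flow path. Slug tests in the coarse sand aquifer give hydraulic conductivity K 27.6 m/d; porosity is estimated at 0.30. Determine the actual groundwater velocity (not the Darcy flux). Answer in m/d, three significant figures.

1.29 m/d

Hydraulic gradient i = (162.58 − 151.18) / 813 = 11.40 / 813 = 0.01402
q = Ki = 27.6 × 0.01402 = 0.3870 m/d
v = Ki/n = 27.6·0.01402/0.30 = 1.290 m/d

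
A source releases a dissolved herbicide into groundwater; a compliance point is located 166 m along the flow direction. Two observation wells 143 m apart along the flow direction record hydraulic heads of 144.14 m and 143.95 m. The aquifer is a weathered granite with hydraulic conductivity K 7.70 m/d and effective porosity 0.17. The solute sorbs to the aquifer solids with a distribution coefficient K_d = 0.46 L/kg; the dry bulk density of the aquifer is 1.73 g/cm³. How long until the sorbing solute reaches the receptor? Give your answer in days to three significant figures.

15700 days

Hydraulic gradient i = (144.14 − 143.95) / 143 = 0.19 / 143 = 0.001329
Darcy flux q = K·i = 7.70 × 0.001329 = 0.01023 m/d
v = Ki/n = 7.70·0.001329/0.17 = 0.06018 m/d
Retardation R = 1 + ρ_b·K_d/n = 1 + 1.73×0.46/0.17 = 5.681
Contaminant velocity v_c = v/R = 0.06018/5.681 = 0.01059 m/d
t = L/v_c = 166/0.01059 = 15670 d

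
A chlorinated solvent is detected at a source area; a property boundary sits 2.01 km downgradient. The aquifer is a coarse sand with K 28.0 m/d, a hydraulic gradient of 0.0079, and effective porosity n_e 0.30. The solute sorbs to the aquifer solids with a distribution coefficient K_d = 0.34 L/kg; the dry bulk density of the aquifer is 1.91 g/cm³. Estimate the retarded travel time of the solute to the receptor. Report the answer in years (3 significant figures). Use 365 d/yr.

Specific discharge q = 28.0 × 0.0079 = 0.2212 m/d
v_s = q/n_e = 0.2212/0.30 = 0.7373 m/d
Retardation R = 1 + ρ_b·K_d/n = 1 + 1.91×0.34/0.30 = 3.165
Contaminant velocity v_c = v/R = 0.7373/3.165 = 0.2330 m/d
L = 2.01 km = 2010 m
t = L/v_c = 2010/0.2330 = 8627 d
   = 8627/365 = 23.6 yr

23.6 years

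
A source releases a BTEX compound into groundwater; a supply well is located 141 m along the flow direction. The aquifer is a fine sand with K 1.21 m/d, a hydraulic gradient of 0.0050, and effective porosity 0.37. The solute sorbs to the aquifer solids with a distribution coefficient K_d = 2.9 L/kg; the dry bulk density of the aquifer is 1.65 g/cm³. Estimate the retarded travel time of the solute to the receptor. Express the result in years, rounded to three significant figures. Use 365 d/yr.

329 years

Darcy flux q = K·i = 1.21 × 0.0050 = 0.006050 m/d
Average linear velocity = 0.006050 / 0.37 = 0.01635 m/d
Retardation R = 1 + ρ_b·K_d/n = 1 + 1.65×2.9/0.37 = 13.93
Contaminant velocity v_c = v/R = 0.01635/13.93 = 0.001174 m/d
t = L/v_c = 141/0.001174 = 120100 d
   = 120100/365 = 329 yr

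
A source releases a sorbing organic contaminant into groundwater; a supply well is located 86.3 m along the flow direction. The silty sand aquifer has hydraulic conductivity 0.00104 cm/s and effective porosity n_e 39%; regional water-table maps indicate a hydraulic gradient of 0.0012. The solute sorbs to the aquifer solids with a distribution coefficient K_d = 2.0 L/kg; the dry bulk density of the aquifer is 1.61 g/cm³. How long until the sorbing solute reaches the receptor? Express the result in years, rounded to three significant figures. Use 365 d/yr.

K = 0.00104 cm/s × 864 = 0.8986 m/d
q = Ki = 0.8986 × 0.0012 = 0.001078 m/d
Seepage velocity v = q / n = 0.001078 / 0.39 = 0.002765 m/d
Retardation R = 1 + ρ_b·K_d/n = 1 + 1.61×2.0/0.39 = 9.256
Contaminant velocity v_c = v/R = 0.002765/9.256 = 2.987e-4 m/d
t = L/v_c = 86.3/2.987e-4 = 288900 d
   = 288900/365 = 792 yr

792 years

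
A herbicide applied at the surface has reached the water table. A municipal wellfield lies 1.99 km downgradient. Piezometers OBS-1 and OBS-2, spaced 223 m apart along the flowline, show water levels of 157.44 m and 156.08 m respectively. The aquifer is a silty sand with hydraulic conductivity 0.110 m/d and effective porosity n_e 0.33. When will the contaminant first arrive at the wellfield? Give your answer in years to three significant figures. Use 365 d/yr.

2680 years

Hydraulic gradient i = (157.44 − 156.08) / 223 = 1.36 / 223 = 0.006099
Darcy flux q = K·i = 0.110 × 0.006099 = 6.709e-4 m/d
Average linear velocity = 6.709e-4 / 0.33 = 0.002033 m/d
L = 1.99 km = 1990 m
t = L / v = 1990 / 0.002033 = 978900 d
   = 978900 / 365 = 2680 yr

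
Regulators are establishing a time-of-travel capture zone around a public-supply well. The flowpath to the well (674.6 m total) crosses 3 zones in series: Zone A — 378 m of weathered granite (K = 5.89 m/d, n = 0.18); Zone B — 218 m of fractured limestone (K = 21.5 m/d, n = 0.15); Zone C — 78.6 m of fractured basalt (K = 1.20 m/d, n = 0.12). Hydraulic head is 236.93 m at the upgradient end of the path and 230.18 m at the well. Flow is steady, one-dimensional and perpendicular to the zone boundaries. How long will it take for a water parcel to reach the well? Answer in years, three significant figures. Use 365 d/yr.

Total head drop ΔH = 236.93 − 230.18 = 6.75 m
Steady 1-D flow in series ⇒ the Darcy flux q is identical in every zone and the zone head losses add (resistances L/K in series).
Σ(L/K) = 378/5.89 + 218/21.5 + 78.6/1.20 = 64.18 + 10.14 + 65.50 = 139.8 d
q = ΔH / Σ(L/K) = 6.75 / 139.8 = 0.04828 m/d (same in every zone)
Zone A: v = q/n = 0.04828/0.18 = 0.2682 m/d → t_A = 378/0.2682 = 1409 d
Zone B: v = q/n = 0.04828/0.15 = 0.3219 m/d → t_B = 218/0.3219 = 677.3 d
Zone C: v = q/n = 0.04828/0.12 = 0.4023 m/d → t_C = 78.6/0.4023 = 195.4 d
Total t = 1409 + 677.3 + 195.4 = 2282 d
   = 2282 / 365 = 6.25 yr

6.25 years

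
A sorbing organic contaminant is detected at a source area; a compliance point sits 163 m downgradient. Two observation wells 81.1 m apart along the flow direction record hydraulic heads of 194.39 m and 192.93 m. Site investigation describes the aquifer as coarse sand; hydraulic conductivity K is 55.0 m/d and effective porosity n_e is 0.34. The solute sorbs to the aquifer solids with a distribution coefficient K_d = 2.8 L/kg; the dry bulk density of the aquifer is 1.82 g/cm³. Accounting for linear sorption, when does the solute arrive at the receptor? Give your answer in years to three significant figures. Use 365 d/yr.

Hydraulic gradient i = (194.39 − 192.93) / 81.1 = 1.46 / 81.1 = 0.01800
q = Ki = 55.0 × 0.01800 = 0.9901 m/d
v = Ki/n = 55.0·0.01800/0.34 = 2.912 m/d
Retardation R = 1 + ρ_b·K_d/n = 1 + 1.82×2.8/0.34 = 15.99
Contaminant velocity v_c = v/R = 2.912/15.99 = 0.1821 m/d
t = L/v_c = 163/0.1821 = 894.9 d
   = 894.9/365 = 2.45 yr

2.45 years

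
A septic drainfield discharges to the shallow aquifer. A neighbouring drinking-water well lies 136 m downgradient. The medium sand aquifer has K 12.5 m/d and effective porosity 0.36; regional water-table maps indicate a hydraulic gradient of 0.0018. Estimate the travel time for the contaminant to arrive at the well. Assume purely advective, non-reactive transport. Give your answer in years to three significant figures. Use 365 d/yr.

5.96 years

q = Ki = 12.5 × 0.0018 = 0.02250 m/d
v_s = q/n_e = 0.02250/0.36 = 0.06250 m/d
t = L / v = 136 / 0.06250 = 2176 d
   = 2176 / 365 = 5.96 yr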